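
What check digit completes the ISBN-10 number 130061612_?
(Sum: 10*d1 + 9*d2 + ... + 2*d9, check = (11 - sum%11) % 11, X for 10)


Weighted sum: 109
109 mod 11 = 10

Check digit: 1


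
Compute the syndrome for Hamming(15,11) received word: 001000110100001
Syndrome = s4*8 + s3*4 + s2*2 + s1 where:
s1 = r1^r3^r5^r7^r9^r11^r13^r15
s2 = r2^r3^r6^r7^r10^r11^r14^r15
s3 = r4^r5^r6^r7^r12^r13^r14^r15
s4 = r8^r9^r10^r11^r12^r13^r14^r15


s1=1, s2=0, s3=0, s4=1

Syndrome = 9 (error at position 9)


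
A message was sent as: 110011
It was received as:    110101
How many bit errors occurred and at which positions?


XOR: 000110

2 error(s) at position(s): 3, 4


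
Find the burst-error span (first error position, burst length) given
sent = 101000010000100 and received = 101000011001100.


XOR: 000000001001000

Burst at position 8, length 4


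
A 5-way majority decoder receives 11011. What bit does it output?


Ones: 4 out of 5
Threshold: 3

1 (4/5 voted 1)


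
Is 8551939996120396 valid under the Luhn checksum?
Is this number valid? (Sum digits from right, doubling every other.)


Luhn sum = 81
81 mod 10 = 1

Invalid (Luhn sum mod 10 = 1)


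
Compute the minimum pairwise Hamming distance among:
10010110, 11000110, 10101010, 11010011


Comparing all pairs, minimum distance: 2
Can detect 1 errors, correct 0 errors

2


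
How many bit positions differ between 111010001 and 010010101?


XOR: 101000100
Count of 1s: 3

3


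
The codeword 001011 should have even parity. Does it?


Number of 1s: 3

No, parity error (3 ones)


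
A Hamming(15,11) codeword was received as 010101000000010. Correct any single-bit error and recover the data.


Syndrome = 14: error at position 14

Data: 00100000000 (corrected bit 14)


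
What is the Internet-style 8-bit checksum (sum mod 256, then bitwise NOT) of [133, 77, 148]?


Sum = 358 mod 256 = 102
Complement = 153

153


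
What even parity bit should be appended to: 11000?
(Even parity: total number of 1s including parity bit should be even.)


Number of 1s in data: 2
Parity bit: 0

0


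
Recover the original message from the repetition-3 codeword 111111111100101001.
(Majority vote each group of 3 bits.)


Groups: 111, 111, 111, 100, 101, 001
Majority votes: 111010

111010


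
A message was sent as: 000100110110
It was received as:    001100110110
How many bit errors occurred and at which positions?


XOR: 001000000000

1 error(s) at position(s): 2


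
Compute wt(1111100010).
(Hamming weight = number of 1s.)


Counting 1s in 1111100010

6


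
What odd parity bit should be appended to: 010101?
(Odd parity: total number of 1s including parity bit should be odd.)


Number of 1s in data: 3
Parity bit: 0

0


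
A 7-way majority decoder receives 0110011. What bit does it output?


Ones: 4 out of 7
Threshold: 4

1 (4/7 voted 1)


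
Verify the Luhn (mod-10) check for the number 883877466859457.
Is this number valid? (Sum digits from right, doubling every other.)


Luhn sum = 83
83 mod 10 = 3

Invalid (Luhn sum mod 10 = 3)


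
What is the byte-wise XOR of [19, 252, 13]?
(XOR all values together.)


XOR chain: 19 ^ 252 ^ 13 = 226

226


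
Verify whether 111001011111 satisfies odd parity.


Number of 1s: 9

Yes, parity is correct (9 ones)


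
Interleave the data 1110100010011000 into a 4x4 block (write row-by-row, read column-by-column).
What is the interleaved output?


Matrix:
  1110
  1000
  1001
  1000
Read columns: 1111100010000010

1111100010000010


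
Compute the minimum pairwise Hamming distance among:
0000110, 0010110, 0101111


Comparing all pairs, minimum distance: 1
Can detect 0 errors, correct 0 errors

1


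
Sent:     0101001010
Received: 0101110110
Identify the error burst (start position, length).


XOR: 0000111100

Burst at position 4, length 4


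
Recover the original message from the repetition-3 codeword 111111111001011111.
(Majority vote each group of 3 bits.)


Groups: 111, 111, 111, 001, 011, 111
Majority votes: 111011

111011


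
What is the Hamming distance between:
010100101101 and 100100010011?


XOR: 110000111110
Count of 1s: 7

7


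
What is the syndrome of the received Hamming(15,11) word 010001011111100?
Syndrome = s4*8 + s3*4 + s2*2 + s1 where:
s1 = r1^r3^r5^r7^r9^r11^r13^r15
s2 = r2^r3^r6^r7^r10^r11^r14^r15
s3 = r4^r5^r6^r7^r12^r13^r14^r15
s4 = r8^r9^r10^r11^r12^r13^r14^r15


s1=1, s2=0, s3=1, s4=0

Syndrome = 5 (error at position 5)


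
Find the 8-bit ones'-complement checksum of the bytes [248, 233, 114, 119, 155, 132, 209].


Sum = 1210 mod 256 = 186
Complement = 69

69


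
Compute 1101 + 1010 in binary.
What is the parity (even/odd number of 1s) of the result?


1101 = 13
1010 = 10
Sum = 23 = 10111
1s count = 4

even parity (4 ones in 10111)


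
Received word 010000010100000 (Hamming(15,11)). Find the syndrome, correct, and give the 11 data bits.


Syndrome = 0: no error detected

Data: 00000100000 (no errors)


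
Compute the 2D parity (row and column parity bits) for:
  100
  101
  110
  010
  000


Row parities: 10010
Column parities: 101

Row P: 10010, Col P: 101, Corner: 0


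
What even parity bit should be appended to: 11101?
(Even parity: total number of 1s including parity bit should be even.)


Number of 1s in data: 4
Parity bit: 0

0


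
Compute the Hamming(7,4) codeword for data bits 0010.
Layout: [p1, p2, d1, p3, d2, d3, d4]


Parity bits: p1=0, p2=1, p3=1

0101010


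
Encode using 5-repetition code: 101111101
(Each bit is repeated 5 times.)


Each bit -> 5 copies

111110000011111111111111111111111110000011111


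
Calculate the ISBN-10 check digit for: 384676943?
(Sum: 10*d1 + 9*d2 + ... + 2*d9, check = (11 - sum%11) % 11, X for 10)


Weighted sum: 302
302 mod 11 = 5

Check digit: 6


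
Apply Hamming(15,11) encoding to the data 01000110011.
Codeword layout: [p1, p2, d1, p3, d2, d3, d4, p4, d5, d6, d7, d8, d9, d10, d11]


Parity bits: p1=1, p2=0, p3=1, p4=0

100110000110011


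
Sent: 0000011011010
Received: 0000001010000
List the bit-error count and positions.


XOR: 0000010001010

3 error(s) at position(s): 5, 9, 11


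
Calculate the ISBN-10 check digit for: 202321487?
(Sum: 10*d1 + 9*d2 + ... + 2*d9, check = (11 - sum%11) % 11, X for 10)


Weighted sum: 128
128 mod 11 = 7

Check digit: 4


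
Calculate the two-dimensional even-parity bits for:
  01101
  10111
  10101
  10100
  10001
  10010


Row parities: 101000
Column parities: 11000

Row P: 101000, Col P: 11000, Corner: 0


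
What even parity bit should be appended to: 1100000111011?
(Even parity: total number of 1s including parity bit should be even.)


Number of 1s in data: 7
Parity bit: 1

1


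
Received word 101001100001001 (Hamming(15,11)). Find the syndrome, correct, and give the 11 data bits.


Syndrome = 0: no error detected

Data: 10110001001 (no errors)


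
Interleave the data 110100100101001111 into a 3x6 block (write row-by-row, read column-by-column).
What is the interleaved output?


Matrix:
  110100
  100101
  001111
Read columns: 110100001111001011

110100001111001011


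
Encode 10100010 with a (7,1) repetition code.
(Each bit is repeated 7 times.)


Each bit -> 7 copies

11111110000000111111100000000000000000000011111110000000


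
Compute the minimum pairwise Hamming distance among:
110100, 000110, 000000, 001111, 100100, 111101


Comparing all pairs, minimum distance: 1
Can detect 0 errors, correct 0 errors

1


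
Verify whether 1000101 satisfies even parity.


Number of 1s: 3

No, parity error (3 ones)


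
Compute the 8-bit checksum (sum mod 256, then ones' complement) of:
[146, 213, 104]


Sum = 463 mod 256 = 207
Complement = 48

48


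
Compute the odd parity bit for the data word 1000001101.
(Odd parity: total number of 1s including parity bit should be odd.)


Number of 1s in data: 4
Parity bit: 1

1


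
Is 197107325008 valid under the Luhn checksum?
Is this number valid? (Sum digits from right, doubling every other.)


Luhn sum = 41
41 mod 10 = 1

Invalid (Luhn sum mod 10 = 1)


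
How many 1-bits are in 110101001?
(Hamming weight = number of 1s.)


Counting 1s in 110101001

5


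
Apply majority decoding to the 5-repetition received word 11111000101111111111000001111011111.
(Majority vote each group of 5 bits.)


Groups: 11111, 00010, 11111, 11111, 00000, 11110, 11111
Majority votes: 1011011

1011011


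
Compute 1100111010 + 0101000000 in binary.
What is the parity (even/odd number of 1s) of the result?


1100111010 = 826
0101000000 = 320
Sum = 1146 = 10001111010
1s count = 6

even parity (6 ones in 10001111010)


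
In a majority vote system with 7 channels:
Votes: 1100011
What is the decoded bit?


Ones: 4 out of 7
Threshold: 4

1 (4/7 voted 1)


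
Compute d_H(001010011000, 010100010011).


XOR: 011110001011
Count of 1s: 7

7


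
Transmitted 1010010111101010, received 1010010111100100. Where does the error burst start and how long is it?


XOR: 0000000000001110

Burst at position 12, length 3


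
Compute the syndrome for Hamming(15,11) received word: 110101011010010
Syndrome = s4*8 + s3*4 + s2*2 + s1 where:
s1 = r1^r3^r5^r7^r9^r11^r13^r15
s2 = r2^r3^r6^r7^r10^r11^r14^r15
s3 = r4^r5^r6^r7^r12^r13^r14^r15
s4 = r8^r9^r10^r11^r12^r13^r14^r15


s1=1, s2=0, s3=1, s4=0

Syndrome = 5 (error at position 5)


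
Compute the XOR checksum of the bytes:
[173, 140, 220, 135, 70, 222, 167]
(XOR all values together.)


XOR chain: 173 ^ 140 ^ 220 ^ 135 ^ 70 ^ 222 ^ 167 = 69

69


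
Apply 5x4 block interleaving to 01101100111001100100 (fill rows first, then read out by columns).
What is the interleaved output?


Matrix:
  0110
  1100
  1110
  0110
  0100
Read columns: 01100111111011000000

01100111111011000000


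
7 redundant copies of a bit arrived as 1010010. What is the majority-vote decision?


Ones: 3 out of 7
Threshold: 4

0 (3/7 voted 1)


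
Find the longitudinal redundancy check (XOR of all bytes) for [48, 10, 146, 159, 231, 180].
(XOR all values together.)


XOR chain: 48 ^ 10 ^ 146 ^ 159 ^ 231 ^ 180 = 100

100


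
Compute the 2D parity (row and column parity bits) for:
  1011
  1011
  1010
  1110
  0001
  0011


Row parities: 110110
Column parities: 0110

Row P: 110110, Col P: 0110, Corner: 0


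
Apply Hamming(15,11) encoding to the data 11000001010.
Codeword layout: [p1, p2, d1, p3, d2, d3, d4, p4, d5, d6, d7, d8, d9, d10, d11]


Parity bits: p1=0, p2=0, p3=1, p4=0

001110000001010


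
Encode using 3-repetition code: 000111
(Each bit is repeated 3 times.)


Each bit -> 3 copies

000000000111111111


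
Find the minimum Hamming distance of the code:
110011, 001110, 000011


Comparing all pairs, minimum distance: 2
Can detect 1 errors, correct 0 errors

2


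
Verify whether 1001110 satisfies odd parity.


Number of 1s: 4

No, parity error (4 ones)


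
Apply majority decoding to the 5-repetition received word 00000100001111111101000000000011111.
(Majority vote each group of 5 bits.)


Groups: 00000, 10000, 11111, 11101, 00000, 00000, 11111
Majority votes: 0011001

0011001


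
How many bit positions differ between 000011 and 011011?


XOR: 011000
Count of 1s: 2

2


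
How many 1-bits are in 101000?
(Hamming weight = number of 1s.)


Counting 1s in 101000

2


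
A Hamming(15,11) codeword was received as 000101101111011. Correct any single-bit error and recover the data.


Syndrome = 0: no error detected

Data: 00111111011 (no errors)


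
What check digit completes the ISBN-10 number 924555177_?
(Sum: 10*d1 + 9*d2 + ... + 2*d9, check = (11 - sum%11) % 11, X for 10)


Weighted sum: 269
269 mod 11 = 5

Check digit: 6


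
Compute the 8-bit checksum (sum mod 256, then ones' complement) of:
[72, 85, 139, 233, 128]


Sum = 657 mod 256 = 145
Complement = 110

110


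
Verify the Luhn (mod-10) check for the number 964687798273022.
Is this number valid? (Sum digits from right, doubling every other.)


Luhn sum = 79
79 mod 10 = 9

Invalid (Luhn sum mod 10 = 9)


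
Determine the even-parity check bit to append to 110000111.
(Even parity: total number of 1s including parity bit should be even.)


Number of 1s in data: 5
Parity bit: 1

1


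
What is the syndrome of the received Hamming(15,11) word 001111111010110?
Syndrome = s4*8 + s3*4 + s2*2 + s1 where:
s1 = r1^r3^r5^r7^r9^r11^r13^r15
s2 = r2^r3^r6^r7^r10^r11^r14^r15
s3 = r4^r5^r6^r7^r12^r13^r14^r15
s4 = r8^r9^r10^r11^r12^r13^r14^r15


s1=0, s2=1, s3=0, s4=1

Syndrome = 10 (error at position 10)


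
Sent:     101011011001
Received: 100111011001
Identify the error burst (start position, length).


XOR: 001100000000

Burst at position 2, length 2


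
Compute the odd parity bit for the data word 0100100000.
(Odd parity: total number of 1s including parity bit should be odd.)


Number of 1s in data: 2
Parity bit: 1

1


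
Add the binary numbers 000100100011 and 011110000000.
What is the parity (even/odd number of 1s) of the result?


000100100011 = 291
011110000000 = 1920
Sum = 2211 = 100010100011
1s count = 5

odd parity (5 ones in 100010100011)


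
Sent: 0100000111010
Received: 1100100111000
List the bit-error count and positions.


XOR: 1000100000010

3 error(s) at position(s): 0, 4, 11


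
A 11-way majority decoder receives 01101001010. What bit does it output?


Ones: 5 out of 11
Threshold: 6

0 (5/11 voted 1)


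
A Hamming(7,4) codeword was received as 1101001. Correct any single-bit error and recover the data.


Syndrome = 0: no error detected

Data: 0001 (no errors)


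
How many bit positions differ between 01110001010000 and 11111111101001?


XOR: 10001110111001
Count of 1s: 8

8


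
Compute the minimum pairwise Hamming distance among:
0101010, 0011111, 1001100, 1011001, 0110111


Comparing all pairs, minimum distance: 2
Can detect 1 errors, correct 0 errors

2


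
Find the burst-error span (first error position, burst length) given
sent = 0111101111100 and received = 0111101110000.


XOR: 0000000001100

Burst at position 9, length 2


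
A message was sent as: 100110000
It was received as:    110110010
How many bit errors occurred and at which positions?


XOR: 010000010

2 error(s) at position(s): 1, 7


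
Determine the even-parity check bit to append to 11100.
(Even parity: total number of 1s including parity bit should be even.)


Number of 1s in data: 3
Parity bit: 1

1


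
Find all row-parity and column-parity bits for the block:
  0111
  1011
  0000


Row parities: 110
Column parities: 1100

Row P: 110, Col P: 1100, Corner: 0


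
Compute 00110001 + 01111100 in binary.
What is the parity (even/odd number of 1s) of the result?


00110001 = 49
01111100 = 124
Sum = 173 = 10101101
1s count = 5

odd parity (5 ones in 10101101)


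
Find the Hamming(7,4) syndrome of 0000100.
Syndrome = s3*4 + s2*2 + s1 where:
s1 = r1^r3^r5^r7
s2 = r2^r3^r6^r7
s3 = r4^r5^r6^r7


s1=1, s2=0, s3=1

Syndrome = 5 (error at position 5)


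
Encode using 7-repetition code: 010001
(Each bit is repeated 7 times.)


Each bit -> 7 copies

000000011111110000000000000000000001111111


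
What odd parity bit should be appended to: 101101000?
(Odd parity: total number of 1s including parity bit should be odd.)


Number of 1s in data: 4
Parity bit: 1

1


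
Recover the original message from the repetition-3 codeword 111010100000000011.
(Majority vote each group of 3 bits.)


Groups: 111, 010, 100, 000, 000, 011
Majority votes: 100001

100001


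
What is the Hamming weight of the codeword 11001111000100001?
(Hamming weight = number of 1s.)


Counting 1s in 11001111000100001

8


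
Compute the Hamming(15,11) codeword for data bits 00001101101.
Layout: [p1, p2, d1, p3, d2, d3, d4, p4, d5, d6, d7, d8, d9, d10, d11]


Parity bits: p1=1, p2=0, p3=1, p4=1

100100011101101


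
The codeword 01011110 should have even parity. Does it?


Number of 1s: 5

No, parity error (5 ones)


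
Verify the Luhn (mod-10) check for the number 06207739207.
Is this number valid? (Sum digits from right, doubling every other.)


Luhn sum = 38
38 mod 10 = 8

Invalid (Luhn sum mod 10 = 8)


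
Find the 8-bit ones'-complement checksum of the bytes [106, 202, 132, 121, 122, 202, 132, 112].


Sum = 1129 mod 256 = 105
Complement = 150

150


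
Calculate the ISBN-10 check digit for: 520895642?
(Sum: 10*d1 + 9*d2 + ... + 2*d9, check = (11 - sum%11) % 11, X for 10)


Weighted sum: 243
243 mod 11 = 1

Check digit: X


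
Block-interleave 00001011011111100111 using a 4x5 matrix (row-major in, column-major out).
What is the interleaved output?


Matrix:
  00001
  01101
  11111
  00111
Read columns: 00100110011100111111

00100110011100111111


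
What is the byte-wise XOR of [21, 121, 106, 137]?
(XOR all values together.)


XOR chain: 21 ^ 121 ^ 106 ^ 137 = 143

143


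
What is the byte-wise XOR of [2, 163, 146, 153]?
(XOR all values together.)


XOR chain: 2 ^ 163 ^ 146 ^ 153 = 170

170


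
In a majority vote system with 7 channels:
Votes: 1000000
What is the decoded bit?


Ones: 1 out of 7
Threshold: 4

0 (1/7 voted 1)


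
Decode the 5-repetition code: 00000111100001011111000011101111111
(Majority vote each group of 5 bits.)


Groups: 00000, 11110, 00010, 11111, 00001, 11011, 11111
Majority votes: 0101011

0101011


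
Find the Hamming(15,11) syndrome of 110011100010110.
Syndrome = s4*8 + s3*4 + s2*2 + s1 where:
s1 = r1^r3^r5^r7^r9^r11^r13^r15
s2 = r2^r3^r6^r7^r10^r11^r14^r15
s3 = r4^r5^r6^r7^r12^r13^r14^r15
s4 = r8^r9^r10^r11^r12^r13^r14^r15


s1=1, s2=1, s3=1, s4=1

Syndrome = 15 (error at position 15)


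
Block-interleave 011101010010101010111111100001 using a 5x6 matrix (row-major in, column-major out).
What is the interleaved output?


Matrix:
  011101
  010010
  101010
  111111
  100001
Read columns: 001111101010110100100111010011

001111101010110100100111010011


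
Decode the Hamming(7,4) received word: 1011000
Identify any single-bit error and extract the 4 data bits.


Syndrome = 6: error at position 6

Data: 1010 (corrected bit 6)


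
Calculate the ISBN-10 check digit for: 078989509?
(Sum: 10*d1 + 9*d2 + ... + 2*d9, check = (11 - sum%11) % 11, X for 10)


Weighted sum: 321
321 mod 11 = 2

Check digit: 9


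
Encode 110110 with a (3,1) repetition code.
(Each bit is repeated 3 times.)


Each bit -> 3 copies

111111000111111000


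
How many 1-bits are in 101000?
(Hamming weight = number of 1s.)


Counting 1s in 101000

2


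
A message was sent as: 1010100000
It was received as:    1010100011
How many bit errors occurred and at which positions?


XOR: 0000000011

2 error(s) at position(s): 8, 9


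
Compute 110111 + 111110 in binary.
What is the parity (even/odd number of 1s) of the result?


110111 = 55
111110 = 62
Sum = 117 = 1110101
1s count = 5

odd parity (5 ones in 1110101)


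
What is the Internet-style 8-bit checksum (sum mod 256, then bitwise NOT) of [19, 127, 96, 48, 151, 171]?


Sum = 612 mod 256 = 100
Complement = 155

155


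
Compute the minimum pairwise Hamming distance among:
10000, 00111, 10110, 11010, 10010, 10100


Comparing all pairs, minimum distance: 1
Can detect 0 errors, correct 0 errors

1


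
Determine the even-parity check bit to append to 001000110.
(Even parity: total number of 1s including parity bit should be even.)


Number of 1s in data: 3
Parity bit: 1

1


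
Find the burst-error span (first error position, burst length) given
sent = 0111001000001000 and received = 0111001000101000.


XOR: 0000000000100000

Burst at position 10, length 1


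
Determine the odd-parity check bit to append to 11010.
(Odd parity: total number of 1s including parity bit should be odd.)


Number of 1s in data: 3
Parity bit: 0

0


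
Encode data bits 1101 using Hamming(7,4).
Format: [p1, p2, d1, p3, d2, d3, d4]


Parity bits: p1=1, p2=0, p3=0

1010101


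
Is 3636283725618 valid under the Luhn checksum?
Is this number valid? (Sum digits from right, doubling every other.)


Luhn sum = 48
48 mod 10 = 8

Invalid (Luhn sum mod 10 = 8)


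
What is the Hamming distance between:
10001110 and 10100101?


XOR: 00101011
Count of 1s: 4

4


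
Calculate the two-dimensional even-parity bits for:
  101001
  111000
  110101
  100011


Row parities: 1101
Column parities: 000111

Row P: 1101, Col P: 000111, Corner: 1


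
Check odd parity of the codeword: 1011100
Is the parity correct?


Number of 1s: 4

No, parity error (4 ones)


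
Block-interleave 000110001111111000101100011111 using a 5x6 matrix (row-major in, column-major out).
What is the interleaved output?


Matrix:
  000110
  001111
  111000
  101100
  011111
Read columns: 001100010101111110111100101001

001100010101111110111100101001


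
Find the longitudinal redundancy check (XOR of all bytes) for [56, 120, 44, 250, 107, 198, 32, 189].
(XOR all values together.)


XOR chain: 56 ^ 120 ^ 44 ^ 250 ^ 107 ^ 198 ^ 32 ^ 189 = 166

166


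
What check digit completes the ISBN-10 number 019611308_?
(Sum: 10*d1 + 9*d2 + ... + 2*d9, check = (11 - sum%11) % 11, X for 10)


Weighted sum: 162
162 mod 11 = 8

Check digit: 3


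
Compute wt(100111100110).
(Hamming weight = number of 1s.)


Counting 1s in 100111100110

7


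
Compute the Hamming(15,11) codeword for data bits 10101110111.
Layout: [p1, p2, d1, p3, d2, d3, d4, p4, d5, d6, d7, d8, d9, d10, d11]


Parity bits: p1=1, p2=0, p3=0, p4=0

101001001110111


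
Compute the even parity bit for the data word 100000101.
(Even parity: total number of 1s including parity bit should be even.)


Number of 1s in data: 3
Parity bit: 1

1


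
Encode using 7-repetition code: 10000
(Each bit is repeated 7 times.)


Each bit -> 7 copies

11111110000000000000000000000000000


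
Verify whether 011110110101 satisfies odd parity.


Number of 1s: 8

No, parity error (8 ones)


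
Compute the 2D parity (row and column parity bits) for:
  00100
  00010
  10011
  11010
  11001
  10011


Row parities: 111111
Column parities: 00101

Row P: 111111, Col P: 00101, Corner: 0


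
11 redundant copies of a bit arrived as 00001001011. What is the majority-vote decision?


Ones: 4 out of 11
Threshold: 6

0 (4/11 voted 1)


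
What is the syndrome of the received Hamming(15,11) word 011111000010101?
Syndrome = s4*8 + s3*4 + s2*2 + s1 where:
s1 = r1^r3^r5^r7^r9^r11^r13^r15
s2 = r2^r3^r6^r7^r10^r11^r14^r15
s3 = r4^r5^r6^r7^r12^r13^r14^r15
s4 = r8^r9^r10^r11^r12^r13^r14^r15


s1=1, s2=1, s3=1, s4=1

Syndrome = 15 (error at position 15)


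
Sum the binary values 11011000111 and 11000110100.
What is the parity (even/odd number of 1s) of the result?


11011000111 = 1735
11000110100 = 1588
Sum = 3323 = 110011111011
1s count = 9

odd parity (9 ones in 110011111011)


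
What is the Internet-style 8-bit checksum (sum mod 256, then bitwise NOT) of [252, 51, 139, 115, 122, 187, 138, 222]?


Sum = 1226 mod 256 = 202
Complement = 53

53


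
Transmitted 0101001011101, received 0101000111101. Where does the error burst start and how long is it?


XOR: 0000001100000

Burst at position 6, length 2


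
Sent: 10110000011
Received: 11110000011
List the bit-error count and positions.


XOR: 01000000000

1 error(s) at position(s): 1


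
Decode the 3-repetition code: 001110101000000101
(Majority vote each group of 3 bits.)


Groups: 001, 110, 101, 000, 000, 101
Majority votes: 011001

011001


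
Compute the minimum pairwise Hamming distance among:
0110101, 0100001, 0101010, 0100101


Comparing all pairs, minimum distance: 1
Can detect 0 errors, correct 0 errors

1


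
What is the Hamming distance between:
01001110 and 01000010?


XOR: 00001100
Count of 1s: 2

2


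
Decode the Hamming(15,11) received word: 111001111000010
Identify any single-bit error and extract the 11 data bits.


Syndrome = 14: error at position 14

Data: 10111000000 (corrected bit 14)


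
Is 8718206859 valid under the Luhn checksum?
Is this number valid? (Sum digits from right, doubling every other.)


Luhn sum = 49
49 mod 10 = 9

Invalid (Luhn sum mod 10 = 9)


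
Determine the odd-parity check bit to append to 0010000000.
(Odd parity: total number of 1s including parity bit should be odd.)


Number of 1s in data: 1
Parity bit: 0

0


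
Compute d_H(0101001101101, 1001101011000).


XOR: 1100100110101
Count of 1s: 7

7


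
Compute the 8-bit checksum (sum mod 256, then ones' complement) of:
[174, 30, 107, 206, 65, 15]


Sum = 597 mod 256 = 85
Complement = 170

170


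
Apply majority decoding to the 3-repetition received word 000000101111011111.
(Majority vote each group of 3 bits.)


Groups: 000, 000, 101, 111, 011, 111
Majority votes: 001111

001111


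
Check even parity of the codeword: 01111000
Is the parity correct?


Number of 1s: 4

Yes, parity is correct (4 ones)


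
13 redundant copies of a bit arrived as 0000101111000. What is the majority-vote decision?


Ones: 5 out of 13
Threshold: 7

0 (5/13 voted 1)


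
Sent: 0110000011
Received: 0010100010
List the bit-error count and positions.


XOR: 0100100001

3 error(s) at position(s): 1, 4, 9


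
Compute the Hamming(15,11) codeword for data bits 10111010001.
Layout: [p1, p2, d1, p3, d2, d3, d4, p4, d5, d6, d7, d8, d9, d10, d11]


Parity bits: p1=1, p2=1, p3=1, p4=1

111101111010001


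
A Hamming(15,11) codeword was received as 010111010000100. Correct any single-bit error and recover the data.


Syndrome = 0: no error detected

Data: 01100000100 (no errors)


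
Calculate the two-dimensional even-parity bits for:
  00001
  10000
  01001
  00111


Row parities: 1101
Column parities: 11111

Row P: 1101, Col P: 11111, Corner: 1


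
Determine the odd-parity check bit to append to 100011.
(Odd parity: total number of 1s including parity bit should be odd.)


Number of 1s in data: 3
Parity bit: 0

0


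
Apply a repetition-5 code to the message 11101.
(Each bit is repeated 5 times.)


Each bit -> 5 copies

1111111111111110000011111


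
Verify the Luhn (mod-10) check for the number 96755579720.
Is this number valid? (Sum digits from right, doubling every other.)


Luhn sum = 53
53 mod 10 = 3

Invalid (Luhn sum mod 10 = 3)


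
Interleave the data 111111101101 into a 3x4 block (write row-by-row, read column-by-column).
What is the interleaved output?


Matrix:
  1111
  1110
  1101
Read columns: 111111110101

111111110101


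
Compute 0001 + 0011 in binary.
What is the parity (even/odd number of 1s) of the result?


0001 = 1
0011 = 3
Sum = 4 = 100
1s count = 1

odd parity (1 ones in 100)


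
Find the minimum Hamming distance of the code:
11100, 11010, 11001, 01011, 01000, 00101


Comparing all pairs, minimum distance: 2
Can detect 1 errors, correct 0 errors

2


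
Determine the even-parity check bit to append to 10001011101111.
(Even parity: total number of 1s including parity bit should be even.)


Number of 1s in data: 9
Parity bit: 1

1


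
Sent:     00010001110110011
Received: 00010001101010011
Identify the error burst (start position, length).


XOR: 00000000011100000

Burst at position 9, length 3


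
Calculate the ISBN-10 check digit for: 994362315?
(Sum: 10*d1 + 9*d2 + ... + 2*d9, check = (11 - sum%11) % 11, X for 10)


Weighted sum: 295
295 mod 11 = 9

Check digit: 2


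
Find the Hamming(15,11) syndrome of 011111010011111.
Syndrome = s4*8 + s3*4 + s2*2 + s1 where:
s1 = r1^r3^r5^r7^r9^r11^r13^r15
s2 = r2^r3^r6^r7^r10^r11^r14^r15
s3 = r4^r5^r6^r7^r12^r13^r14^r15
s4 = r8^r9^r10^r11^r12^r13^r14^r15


s1=1, s2=0, s3=1, s4=0

Syndrome = 5 (error at position 5)


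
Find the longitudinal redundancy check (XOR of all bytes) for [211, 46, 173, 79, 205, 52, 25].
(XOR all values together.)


XOR chain: 211 ^ 46 ^ 173 ^ 79 ^ 205 ^ 52 ^ 25 = 255

255


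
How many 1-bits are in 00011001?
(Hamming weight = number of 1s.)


Counting 1s in 00011001

3


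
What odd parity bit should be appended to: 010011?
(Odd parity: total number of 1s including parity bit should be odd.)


Number of 1s in data: 3
Parity bit: 0

0


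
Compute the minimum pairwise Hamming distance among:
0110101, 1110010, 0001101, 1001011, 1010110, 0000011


Comparing all pairs, minimum distance: 2
Can detect 1 errors, correct 0 errors

2


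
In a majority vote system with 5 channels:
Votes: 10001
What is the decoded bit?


Ones: 2 out of 5
Threshold: 3

0 (2/5 voted 1)


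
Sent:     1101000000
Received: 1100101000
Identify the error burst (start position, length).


XOR: 0001101000

Burst at position 3, length 4


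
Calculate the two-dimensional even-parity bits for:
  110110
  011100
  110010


Row parities: 011
Column parities: 011000

Row P: 011, Col P: 011000, Corner: 0


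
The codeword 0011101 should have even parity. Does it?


Number of 1s: 4

Yes, parity is correct (4 ones)


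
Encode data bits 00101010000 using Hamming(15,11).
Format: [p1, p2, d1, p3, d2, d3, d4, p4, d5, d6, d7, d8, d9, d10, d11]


Parity bits: p1=0, p2=0, p3=1, p4=0

000101001010000


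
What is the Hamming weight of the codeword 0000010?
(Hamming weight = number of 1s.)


Counting 1s in 0000010

1


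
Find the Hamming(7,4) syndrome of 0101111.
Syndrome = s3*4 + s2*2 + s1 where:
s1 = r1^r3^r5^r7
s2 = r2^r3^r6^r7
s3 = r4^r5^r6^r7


s1=0, s2=1, s3=0

Syndrome = 2 (error at position 2)


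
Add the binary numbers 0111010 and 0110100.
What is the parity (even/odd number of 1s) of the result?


0111010 = 58
0110100 = 52
Sum = 110 = 1101110
1s count = 5

odd parity (5 ones in 1101110)


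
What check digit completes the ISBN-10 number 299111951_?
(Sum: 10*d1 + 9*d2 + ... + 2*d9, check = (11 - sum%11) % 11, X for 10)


Weighted sum: 244
244 mod 11 = 2

Check digit: 9


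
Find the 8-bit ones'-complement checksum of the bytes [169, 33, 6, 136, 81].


Sum = 425 mod 256 = 169
Complement = 86

86


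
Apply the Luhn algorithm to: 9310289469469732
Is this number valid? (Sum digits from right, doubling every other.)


Luhn sum = 89
89 mod 10 = 9

Invalid (Luhn sum mod 10 = 9)


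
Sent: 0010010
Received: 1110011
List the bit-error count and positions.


XOR: 1100001

3 error(s) at position(s): 0, 1, 6


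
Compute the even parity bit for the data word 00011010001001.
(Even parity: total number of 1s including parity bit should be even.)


Number of 1s in data: 5
Parity bit: 1

1


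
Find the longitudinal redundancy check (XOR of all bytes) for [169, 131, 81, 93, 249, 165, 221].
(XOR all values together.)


XOR chain: 169 ^ 131 ^ 81 ^ 93 ^ 249 ^ 165 ^ 221 = 167

167


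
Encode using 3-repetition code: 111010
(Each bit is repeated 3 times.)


Each bit -> 3 copies

111111111000111000


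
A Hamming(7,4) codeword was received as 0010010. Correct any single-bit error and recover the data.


Syndrome = 5: error at position 5

Data: 1110 (corrected bit 5)


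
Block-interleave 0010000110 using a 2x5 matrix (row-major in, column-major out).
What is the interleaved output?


Matrix:
  00100
  00110
Read columns: 0000110100

0000110100


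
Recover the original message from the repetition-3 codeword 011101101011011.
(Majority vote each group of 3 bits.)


Groups: 011, 101, 101, 011, 011
Majority votes: 11111

11111


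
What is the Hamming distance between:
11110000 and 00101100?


XOR: 11011100
Count of 1s: 5

5


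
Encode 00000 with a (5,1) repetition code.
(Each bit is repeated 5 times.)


Each bit -> 5 copies

0000000000000000000000000


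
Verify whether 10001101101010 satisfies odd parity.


Number of 1s: 7

Yes, parity is correct (7 ones)


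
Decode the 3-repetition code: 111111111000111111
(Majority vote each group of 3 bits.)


Groups: 111, 111, 111, 000, 111, 111
Majority votes: 111011

111011


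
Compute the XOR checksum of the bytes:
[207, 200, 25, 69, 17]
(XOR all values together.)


XOR chain: 207 ^ 200 ^ 25 ^ 69 ^ 17 = 74

74


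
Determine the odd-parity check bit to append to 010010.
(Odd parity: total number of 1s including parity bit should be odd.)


Number of 1s in data: 2
Parity bit: 1

1


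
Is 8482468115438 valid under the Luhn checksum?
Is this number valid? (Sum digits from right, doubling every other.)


Luhn sum = 65
65 mod 10 = 5

Invalid (Luhn sum mod 10 = 5)


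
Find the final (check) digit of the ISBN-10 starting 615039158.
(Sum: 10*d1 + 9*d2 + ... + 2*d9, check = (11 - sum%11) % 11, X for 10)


Weighted sum: 207
207 mod 11 = 9

Check digit: 2


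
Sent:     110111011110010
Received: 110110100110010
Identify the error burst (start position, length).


XOR: 000001111000000

Burst at position 5, length 4


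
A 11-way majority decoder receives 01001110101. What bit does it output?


Ones: 6 out of 11
Threshold: 6

1 (6/11 voted 1)


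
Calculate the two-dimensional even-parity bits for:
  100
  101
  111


Row parities: 101
Column parities: 110

Row P: 101, Col P: 110, Corner: 0


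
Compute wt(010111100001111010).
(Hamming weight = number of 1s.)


Counting 1s in 010111100001111010

10


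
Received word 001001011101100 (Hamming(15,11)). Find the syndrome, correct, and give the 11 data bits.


Syndrome = 15: error at position 15

Data: 10101101101 (corrected bit 15)


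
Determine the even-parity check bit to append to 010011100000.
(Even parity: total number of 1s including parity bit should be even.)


Number of 1s in data: 4
Parity bit: 0

0


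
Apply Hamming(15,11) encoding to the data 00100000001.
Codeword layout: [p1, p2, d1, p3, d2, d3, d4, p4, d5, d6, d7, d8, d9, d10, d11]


Parity bits: p1=1, p2=0, p3=0, p4=1

100001010000001


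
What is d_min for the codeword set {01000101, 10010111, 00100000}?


Comparing all pairs, minimum distance: 4
Can detect 3 errors, correct 1 errors

4


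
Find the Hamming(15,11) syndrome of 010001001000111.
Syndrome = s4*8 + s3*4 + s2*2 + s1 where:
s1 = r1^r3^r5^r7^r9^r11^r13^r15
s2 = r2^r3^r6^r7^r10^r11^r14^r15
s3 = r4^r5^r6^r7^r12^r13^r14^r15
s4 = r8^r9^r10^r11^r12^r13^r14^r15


s1=1, s2=0, s3=0, s4=0

Syndrome = 1 (error at position 1)


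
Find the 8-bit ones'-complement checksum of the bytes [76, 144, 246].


Sum = 466 mod 256 = 210
Complement = 45

45


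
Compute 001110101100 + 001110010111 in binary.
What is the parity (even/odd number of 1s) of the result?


001110101100 = 940
001110010111 = 919
Sum = 1859 = 11101000011
1s count = 6

even parity (6 ones in 11101000011)


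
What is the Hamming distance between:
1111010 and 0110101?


XOR: 1001111
Count of 1s: 5

5


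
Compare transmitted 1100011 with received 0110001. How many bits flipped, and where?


XOR: 1010010

3 error(s) at position(s): 0, 2, 5


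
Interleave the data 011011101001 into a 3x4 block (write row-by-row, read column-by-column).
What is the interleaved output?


Matrix:
  0110
  1110
  1001
Read columns: 011110110001

011110110001


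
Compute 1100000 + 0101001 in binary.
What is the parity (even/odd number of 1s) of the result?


1100000 = 96
0101001 = 41
Sum = 137 = 10001001
1s count = 3

odd parity (3 ones in 10001001)


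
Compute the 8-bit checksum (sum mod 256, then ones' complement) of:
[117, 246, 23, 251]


Sum = 637 mod 256 = 125
Complement = 130

130


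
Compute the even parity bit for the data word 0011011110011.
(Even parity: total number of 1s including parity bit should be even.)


Number of 1s in data: 8
Parity bit: 0

0


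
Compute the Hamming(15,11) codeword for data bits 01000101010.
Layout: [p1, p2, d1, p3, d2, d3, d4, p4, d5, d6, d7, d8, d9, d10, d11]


Parity bits: p1=1, p2=0, p3=1, p4=1

100110010101010


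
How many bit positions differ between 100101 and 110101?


XOR: 010000
Count of 1s: 1

1


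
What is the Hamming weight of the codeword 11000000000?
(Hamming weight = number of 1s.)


Counting 1s in 11000000000

2


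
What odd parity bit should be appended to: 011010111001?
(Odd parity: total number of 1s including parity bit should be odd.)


Number of 1s in data: 7
Parity bit: 0

0


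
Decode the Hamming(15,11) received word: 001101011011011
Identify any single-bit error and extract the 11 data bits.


Syndrome = 6: error at position 6

Data: 10001011011 (corrected bit 6)


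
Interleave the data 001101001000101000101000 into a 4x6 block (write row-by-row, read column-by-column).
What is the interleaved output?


Matrix:
  001101
  001000
  101000
  101000
Read columns: 001100001111100000001000

001100001111100000001000


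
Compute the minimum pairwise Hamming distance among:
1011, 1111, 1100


Comparing all pairs, minimum distance: 1
Can detect 0 errors, correct 0 errors

1


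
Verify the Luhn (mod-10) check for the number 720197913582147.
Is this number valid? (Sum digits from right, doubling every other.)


Luhn sum = 70
70 mod 10 = 0

Valid (Luhn sum mod 10 = 0)


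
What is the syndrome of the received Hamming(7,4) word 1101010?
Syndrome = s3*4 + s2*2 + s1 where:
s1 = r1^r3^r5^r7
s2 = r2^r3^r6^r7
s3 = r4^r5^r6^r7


s1=1, s2=0, s3=0

Syndrome = 1 (error at position 1)


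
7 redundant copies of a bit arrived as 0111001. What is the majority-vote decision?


Ones: 4 out of 7
Threshold: 4

1 (4/7 voted 1)


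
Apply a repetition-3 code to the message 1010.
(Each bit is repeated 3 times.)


Each bit -> 3 copies

111000111000


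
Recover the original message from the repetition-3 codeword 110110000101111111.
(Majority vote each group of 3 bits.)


Groups: 110, 110, 000, 101, 111, 111
Majority votes: 110111

110111


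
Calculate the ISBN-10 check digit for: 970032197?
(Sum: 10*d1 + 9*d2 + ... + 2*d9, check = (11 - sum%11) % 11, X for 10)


Weighted sum: 226
226 mod 11 = 6

Check digit: 5


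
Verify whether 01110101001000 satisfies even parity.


Number of 1s: 6

Yes, parity is correct (6 ones)


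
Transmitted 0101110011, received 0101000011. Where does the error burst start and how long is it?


XOR: 0000110000

Burst at position 4, length 2


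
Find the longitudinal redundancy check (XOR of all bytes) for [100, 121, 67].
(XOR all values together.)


XOR chain: 100 ^ 121 ^ 67 = 94

94


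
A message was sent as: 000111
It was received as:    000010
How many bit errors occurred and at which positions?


XOR: 000101

2 error(s) at position(s): 3, 5


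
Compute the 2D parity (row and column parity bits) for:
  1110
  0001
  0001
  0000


Row parities: 1110
Column parities: 1110

Row P: 1110, Col P: 1110, Corner: 1


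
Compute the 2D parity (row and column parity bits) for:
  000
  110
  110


Row parities: 000
Column parities: 000

Row P: 000, Col P: 000, Corner: 0


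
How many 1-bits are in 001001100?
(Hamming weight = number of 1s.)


Counting 1s in 001001100

3


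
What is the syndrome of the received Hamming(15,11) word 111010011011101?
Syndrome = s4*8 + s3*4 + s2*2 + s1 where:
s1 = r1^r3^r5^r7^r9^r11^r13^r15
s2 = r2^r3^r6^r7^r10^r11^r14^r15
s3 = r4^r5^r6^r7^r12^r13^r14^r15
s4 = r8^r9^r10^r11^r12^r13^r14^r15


s1=1, s2=0, s3=0, s4=0

Syndrome = 1 (error at position 1)
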